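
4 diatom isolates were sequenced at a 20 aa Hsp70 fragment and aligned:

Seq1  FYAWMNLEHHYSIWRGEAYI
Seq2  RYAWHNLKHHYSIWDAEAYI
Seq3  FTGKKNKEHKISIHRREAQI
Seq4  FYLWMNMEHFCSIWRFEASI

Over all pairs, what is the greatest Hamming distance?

Pairwise Hamming distances:
  Seq1 vs Seq2: 5
  Seq1 vs Seq3: 10
  Seq1 vs Seq4: 6
  Seq2 vs Seq3: 13
  Seq2 vs Seq4: 10
  Seq3 vs Seq4: 10
The largest is 13, between Seq2 and Seq3.

13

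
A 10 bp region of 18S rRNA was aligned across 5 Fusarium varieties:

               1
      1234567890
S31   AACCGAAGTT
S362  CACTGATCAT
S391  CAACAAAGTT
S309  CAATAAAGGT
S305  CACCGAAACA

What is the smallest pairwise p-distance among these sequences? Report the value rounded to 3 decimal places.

Pairwise Hamming distances:
  S31 vs S362: 5
  S31 vs S391: 3
  S31 vs S309: 5
  S31 vs S305: 4
  S362 vs S391: 6
  S362 vs S309: 5
  S362 vs S305: 5
  S391 vs S309: 2
  S391 vs S305: 5
  S309 vs S305: 6
The smallest is 2 mismatches, between S391 and S309; p = 2/10 = 0.200.

0.200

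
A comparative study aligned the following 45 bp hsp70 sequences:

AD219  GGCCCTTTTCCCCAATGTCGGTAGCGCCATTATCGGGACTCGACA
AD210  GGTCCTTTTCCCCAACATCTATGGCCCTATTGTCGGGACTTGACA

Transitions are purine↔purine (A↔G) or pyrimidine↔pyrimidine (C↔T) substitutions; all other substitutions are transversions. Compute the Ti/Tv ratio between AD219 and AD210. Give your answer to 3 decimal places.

4.000

Differing sites — 3:C/T (Ti); 16:T/C (Ti); 17:G/A (Ti); 20:G/T (Tv); 21:G/A (Ti); 23:A/G (Ti); 26:G/C (Tv); 28:C/T (Ti); 32:A/G (Ti); 41:C/T (Ti).
Of the 10 differences, 8 transitions and 2 transversions, so Ti/Tv = 8/2 = 4.000.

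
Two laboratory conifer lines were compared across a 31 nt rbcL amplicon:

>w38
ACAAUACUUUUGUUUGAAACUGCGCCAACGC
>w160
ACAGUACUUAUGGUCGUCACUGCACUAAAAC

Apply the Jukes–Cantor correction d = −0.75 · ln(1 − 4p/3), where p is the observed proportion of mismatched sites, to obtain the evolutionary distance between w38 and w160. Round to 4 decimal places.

Mismatches occur at site 4 (A→G), site 10 (U→A), site 13 (U→G), site 15 (U→C), site 17 (A→U), site 18 (A→C), site 24 (G→A), site 26 (C→U), site 29 (C→A), site 30 (G→A).
p = 10/31 = 0.322581.
d = −0.75 · ln(1 − (4/3)·0.322581) = −0.75 · ln(0.569892) = −0.75 · (-0.562308) = 0.4217.

0.4217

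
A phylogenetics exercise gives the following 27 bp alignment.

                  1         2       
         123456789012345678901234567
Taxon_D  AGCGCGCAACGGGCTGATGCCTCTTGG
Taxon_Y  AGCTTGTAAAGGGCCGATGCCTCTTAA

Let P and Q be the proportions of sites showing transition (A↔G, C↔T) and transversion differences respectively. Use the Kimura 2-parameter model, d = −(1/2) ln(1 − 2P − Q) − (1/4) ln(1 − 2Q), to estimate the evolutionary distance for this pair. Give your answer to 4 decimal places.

Differing sites — 4:G/T (Tv); 5:C/T (Ti); 7:C/T (Ti); 10:C/A (Tv); 15:T/C (Ti); 26:G/A (Ti); 27:G/A (Ti).
Of the 7 differences, 5 transitions and 2 transversions over 27 sites: P = 5/27 = 0.185185, Q = 2/27 = 0.074074.
d = −0.5·ln(0.555556) − 0.25·ln(0.851852) = −0.5·(-0.587786) − 0.25·(-0.160342) = 0.3340.

0.3340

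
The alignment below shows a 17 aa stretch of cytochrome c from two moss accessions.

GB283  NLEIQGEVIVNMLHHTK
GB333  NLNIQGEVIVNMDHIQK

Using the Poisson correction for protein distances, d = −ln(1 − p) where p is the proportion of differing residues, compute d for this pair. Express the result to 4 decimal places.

0.2683

The sequences differ at positions 3 (E/N), 13 (L/D), 15 (H/I), 16 (T/Q).
p = 4/17 = 0.235294.
d = −ln(1 − 0.235294) = −ln(0.764706) = 0.2683.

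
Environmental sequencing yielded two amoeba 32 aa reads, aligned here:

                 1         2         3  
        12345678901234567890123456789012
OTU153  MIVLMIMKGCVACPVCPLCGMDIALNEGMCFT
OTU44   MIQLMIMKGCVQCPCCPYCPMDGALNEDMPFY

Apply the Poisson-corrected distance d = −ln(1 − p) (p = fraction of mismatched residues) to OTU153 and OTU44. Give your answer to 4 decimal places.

0.3302

Differing sites — 3:V/Q; 12:A/Q; 15:V/C; 18:L/Y; 20:G/P; 23:I/G; 28:G/D; 30:C/P; 32:T/Y.
p = 9/32 = 0.281250.
d = −ln(1 − 0.281250) = −ln(0.718750) = 0.3302.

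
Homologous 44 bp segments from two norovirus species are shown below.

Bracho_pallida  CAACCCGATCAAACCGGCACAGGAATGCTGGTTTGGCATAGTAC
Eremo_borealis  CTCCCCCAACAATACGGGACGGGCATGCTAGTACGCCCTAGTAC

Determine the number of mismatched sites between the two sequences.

14

Differing sites — 2:A/T; 3:A/C; 7:G/C; 9:T/A; 13:A/T; 14:C/A; 18:C/G; 21:A/G; 24:A/C; 30:G/A; 33:T/A; 34:T/C; 36:G/C; 38:A/C.
That gives 14 mismatches out of 44 aligned sites, so the Hamming distance is 14.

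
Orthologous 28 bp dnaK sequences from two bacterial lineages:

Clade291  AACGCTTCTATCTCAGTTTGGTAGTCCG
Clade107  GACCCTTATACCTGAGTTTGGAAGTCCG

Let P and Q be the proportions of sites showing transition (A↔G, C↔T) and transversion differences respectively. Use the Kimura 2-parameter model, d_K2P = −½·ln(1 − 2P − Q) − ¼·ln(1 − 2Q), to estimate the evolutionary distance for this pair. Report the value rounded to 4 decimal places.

0.2524

Mismatches occur at site 1 (A/G, transition), site 4 (G/C, transversion), site 8 (C/A, transversion), site 11 (T/C, transition), site 14 (C/G, transversion), site 22 (T/A, transversion).
Of the 6 differences, 2 transitions and 4 transversions over 28 sites: P = 2/28 = 0.071429, Q = 4/28 = 0.142857.
d = −0.5·ln(0.714285) − 0.25·ln(0.714286) = −0.5·(-0.336473) − 0.25·(-0.336472) = 0.2524.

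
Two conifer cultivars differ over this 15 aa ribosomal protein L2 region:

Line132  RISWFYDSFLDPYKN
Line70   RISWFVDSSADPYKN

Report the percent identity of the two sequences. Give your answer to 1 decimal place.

80.0%

The sequences differ at positions 6 (Y/V), 9 (F/S), 10 (L/A).
12 of the 15 sites match, so the percent identity is 12/15 × 100 = 80.0%.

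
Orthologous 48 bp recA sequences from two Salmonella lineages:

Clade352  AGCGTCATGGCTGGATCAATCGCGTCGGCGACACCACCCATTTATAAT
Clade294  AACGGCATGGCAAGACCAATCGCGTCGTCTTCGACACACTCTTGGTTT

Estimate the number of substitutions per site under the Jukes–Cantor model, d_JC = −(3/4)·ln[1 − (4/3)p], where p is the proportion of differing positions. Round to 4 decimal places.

Mismatches occur at site 2 (G/A), site 5 (T/G), site 12 (T/A), site 13 (G/A), site 16 (T/C), site 28 (G/T), site 30 (G/T), site 31 (A/T), site 33 (A/G), site 34 (C/A), site 38 (C/A), site 40 (A/T), site 41 (T/C), site 44 (A/G), site 45 (T/G), site 46 (A/T), site 47 (A/T).
p = 17/48 = 0.354167.
d = −0.75 · ln(1 − (4/3)·0.354167) = −0.75 · ln(0.527777) = −0.75 · (-0.639081) = 0.4793.

0.4793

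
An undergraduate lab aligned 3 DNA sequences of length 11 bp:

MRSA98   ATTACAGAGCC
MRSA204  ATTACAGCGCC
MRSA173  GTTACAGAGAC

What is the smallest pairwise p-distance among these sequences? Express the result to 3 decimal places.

0.091

Pairwise Hamming distances:
  MRSA98 vs MRSA204: 1
  MRSA98 vs MRSA173: 2
  MRSA204 vs MRSA173: 3
The smallest is 1 mismatch, between MRSA98 and MRSA204; p = 1/11 = 0.091.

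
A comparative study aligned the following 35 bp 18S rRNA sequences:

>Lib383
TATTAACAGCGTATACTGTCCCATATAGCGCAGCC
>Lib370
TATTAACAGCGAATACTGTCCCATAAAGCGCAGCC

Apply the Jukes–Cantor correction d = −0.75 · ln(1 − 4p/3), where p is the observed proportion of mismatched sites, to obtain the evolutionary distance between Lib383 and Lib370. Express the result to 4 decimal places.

The sequences differ at positions 12 (T/A), 26 (T/A).
p = 2/35 = 0.057143.
d = −0.75 · ln(1 − (4/3)·0.057143) = −0.75 · ln(0.923809) = −0.75 · (-0.079250) = 0.0594.

0.0594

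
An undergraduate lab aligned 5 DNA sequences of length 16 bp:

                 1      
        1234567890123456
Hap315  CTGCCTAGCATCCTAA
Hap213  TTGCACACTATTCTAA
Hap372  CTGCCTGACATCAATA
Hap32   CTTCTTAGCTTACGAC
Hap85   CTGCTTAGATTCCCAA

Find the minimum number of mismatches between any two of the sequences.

4

Pairwise Hamming distances:
  Hap315 vs Hap213: 6
  Hap315 vs Hap372: 5
  Hap315 vs Hap32: 6
  Hap315 vs Hap85: 4
  Hap213 vs Hap372: 10
  Hap213 vs Hap32: 10
  Hap213 vs Hap85: 8
  Hap372 vs Hap32: 10
  Hap372 vs Hap85: 8
  Hap32 vs Hap85: 5
The smallest is 4, between Hap315 and Hap85.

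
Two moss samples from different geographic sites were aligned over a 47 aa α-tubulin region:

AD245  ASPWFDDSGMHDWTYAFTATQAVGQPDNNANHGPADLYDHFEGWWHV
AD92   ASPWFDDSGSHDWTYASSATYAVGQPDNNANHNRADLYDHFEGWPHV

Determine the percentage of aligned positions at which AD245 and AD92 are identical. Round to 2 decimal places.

Mismatches occur at site 10 (M↔S), site 17 (F↔S), site 18 (T↔S), site 21 (Q↔Y), site 33 (G↔N), site 34 (P↔R), site 45 (W↔P).
40 of the 47 sites match, so the percent identity is 40/47 × 100 = 85.11%.

85.11%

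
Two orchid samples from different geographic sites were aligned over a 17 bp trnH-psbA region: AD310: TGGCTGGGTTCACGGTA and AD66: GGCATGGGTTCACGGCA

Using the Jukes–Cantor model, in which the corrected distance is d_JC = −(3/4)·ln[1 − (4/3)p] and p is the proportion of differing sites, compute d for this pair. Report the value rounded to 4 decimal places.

The sequences differ at positions 1 (T/G), 3 (G/C), 4 (C/A), 16 (T/C).
p = 4/17 = 0.235294.
d = −0.75 · ln(1 − (4/3)·0.235294) = −0.75 · ln(0.686275) = −0.75 · (-0.376477) = 0.2824.

0.2824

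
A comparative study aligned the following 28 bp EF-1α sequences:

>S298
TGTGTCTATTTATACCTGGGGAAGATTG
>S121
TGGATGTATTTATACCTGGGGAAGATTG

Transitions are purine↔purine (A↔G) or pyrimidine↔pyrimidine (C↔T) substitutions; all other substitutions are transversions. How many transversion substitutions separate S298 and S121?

Mismatches occur at site 3 (T↔G, transversion), site 4 (G↔A, transition), site 6 (C↔G, transversion).
Of the 3 differences, 1 transition and 2 transversions, so the answer is 2.

2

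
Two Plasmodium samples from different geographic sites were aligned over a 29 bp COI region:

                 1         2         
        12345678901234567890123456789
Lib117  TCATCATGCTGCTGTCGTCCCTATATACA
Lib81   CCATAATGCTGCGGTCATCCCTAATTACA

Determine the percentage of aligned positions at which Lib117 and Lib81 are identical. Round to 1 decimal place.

Mismatches occur at site 1 (T/C), site 5 (C/A), site 13 (T/G), site 17 (G/A), site 24 (T/A), site 25 (A/T).
23 of the 29 sites match, so the percent identity is 23/29 × 100 = 79.3%.

79.3%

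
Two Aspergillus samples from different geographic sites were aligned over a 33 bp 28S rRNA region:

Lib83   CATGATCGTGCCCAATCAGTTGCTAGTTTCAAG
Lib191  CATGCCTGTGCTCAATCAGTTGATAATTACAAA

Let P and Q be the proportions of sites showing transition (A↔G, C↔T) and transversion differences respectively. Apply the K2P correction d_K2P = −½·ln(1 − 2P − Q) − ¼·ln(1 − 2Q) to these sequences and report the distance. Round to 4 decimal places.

0.3006

The sequences differ at positions 5 (A/C, transversion), 6 (T/C, transition), 7 (C/T, transition), 12 (C/T, transition), 23 (C/A, transversion), 26 (G/A, transition), 29 (T/A, transversion), 33 (G/A, transition).
Of the 8 differences, 5 transitions and 3 transversions over 33 sites: P = 5/33 = 0.151515, Q = 3/33 = 0.090909.
d = −0.5·ln(0.606061) − 0.25·ln(0.818182) = −0.5·(-0.500775) − 0.25·(-0.200670) = 0.3006.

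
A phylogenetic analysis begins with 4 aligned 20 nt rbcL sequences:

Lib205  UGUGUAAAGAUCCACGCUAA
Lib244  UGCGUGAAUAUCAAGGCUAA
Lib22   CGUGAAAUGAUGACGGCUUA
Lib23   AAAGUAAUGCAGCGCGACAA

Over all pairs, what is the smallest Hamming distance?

Pairwise Hamming distances:
  Lib205 vs Lib244: 5
  Lib205 vs Lib22: 8
  Lib205 vs Lib23: 10
  Lib244 vs Lib22: 9
  Lib244 vs Lib23: 14
  Lib22 vs Lib23: 12
The smallest is 5, between Lib205 and Lib244.

5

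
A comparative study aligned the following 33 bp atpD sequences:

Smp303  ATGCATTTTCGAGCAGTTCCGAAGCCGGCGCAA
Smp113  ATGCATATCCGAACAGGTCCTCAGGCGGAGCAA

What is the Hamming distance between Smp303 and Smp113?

The sequences differ at positions 7 (T/A), 9 (T/C), 13 (G/A), 17 (T/G), 21 (G/T), 22 (A/C), 25 (C/G), 29 (C/A).
That gives 8 mismatches out of 33 aligned sites, so the Hamming distance is 8.

8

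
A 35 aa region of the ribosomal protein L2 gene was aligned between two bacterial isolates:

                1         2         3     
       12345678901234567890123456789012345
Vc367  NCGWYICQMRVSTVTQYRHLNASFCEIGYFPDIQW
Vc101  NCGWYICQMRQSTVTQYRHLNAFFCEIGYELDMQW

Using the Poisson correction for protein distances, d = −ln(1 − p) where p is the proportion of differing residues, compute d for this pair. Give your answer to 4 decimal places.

Mismatches occur at site 11 (V/Q), site 23 (S/F), site 30 (F/E), site 31 (P/L), site 33 (I/M).
p = 5/35 = 0.142857.
d = −ln(1 − 0.142857) = −ln(0.857143) = 0.1542.

0.1542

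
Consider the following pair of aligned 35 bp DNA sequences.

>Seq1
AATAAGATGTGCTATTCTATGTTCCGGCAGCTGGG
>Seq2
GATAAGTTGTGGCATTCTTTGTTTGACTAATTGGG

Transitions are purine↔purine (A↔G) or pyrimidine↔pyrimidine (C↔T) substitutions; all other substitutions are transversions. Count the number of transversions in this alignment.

The sequences differ at positions 1 (A/G, transition), 7 (A/T, transversion), 12 (C/G, transversion), 13 (T/C, transition), 19 (A/T, transversion), 24 (C/T, transition), 25 (C/G, transversion), 26 (G/A, transition), 27 (G/C, transversion), 28 (C/T, transition), 30 (G/A, transition), 31 (C/T, transition).
Of the 12 differences, 7 transitions and 5 transversions, so the answer is 5.

5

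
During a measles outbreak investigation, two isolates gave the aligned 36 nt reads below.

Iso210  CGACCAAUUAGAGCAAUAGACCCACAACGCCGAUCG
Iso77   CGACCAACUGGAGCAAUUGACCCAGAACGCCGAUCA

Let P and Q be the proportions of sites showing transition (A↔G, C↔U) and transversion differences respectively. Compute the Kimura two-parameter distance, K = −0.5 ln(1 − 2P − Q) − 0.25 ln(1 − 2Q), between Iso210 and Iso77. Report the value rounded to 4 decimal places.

Differing sites — 8:U/C (Ti); 10:A/G (Ti); 18:A/U (Tv); 25:C/G (Tv); 36:G/A (Ti).
Of the 5 differences, 3 transitions and 2 transversions over 36 sites: P = 3/36 = 0.083333, Q = 2/36 = 0.055556.
d = −0.5·ln(0.777778) − 0.25·ln(0.888888) = −0.5·(-0.251314) − 0.25·(-0.117784) = 0.1551.

0.1551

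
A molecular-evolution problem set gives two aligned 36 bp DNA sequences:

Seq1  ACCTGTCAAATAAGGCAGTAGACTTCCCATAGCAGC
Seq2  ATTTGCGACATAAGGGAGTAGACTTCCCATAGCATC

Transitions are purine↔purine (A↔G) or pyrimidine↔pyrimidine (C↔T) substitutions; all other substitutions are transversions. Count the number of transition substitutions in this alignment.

3

The sequences differ at positions 2 (C/T, transition), 3 (C/T, transition), 6 (T/C, transition), 7 (C/G, transversion), 9 (A/C, transversion), 16 (C/G, transversion), 35 (G/T, transversion).
Of the 7 differences, 3 transitions and 4 transversions, so the answer is 3.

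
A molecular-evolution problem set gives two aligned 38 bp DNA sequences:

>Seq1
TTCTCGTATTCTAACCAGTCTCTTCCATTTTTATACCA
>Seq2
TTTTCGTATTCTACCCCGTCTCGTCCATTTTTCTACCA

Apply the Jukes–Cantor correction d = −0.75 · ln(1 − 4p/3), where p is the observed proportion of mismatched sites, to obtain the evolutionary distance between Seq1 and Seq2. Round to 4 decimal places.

Mismatches occur at site 3 (C/T), site 14 (A/C), site 17 (A/C), site 23 (T/G), site 33 (A/C).
p = 5/38 = 0.131579.
d = −0.75 · ln(1 − (4/3)·0.131579) = −0.75 · ln(0.824561) = −0.75 · (-0.192904) = 0.1447.

0.1447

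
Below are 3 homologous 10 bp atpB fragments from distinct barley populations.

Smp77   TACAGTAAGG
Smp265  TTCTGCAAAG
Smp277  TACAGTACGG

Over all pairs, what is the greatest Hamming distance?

5

Pairwise Hamming distances:
  Smp77 vs Smp265: 4
  Smp77 vs Smp277: 1
  Smp265 vs Smp277: 5
The largest is 5, between Smp265 and Smp277.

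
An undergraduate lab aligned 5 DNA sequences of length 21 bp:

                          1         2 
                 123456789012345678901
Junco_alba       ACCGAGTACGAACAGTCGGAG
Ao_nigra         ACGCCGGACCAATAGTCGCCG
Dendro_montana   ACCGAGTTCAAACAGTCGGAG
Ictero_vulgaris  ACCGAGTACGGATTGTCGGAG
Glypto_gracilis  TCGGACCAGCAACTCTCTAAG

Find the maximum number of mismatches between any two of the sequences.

12

Pairwise Hamming distances:
  Junco_alba vs Ao_nigra: 8
  Junco_alba vs Dendro_montana: 2
  Junco_alba vs Ictero_vulgaris: 3
  Junco_alba vs Glypto_gracilis: 10
  Ao_nigra vs Dendro_montana: 9
  Ao_nigra vs Ictero_vulgaris: 9
  Ao_nigra vs Glypto_gracilis: 12
  Dendro_montana vs Ictero_vulgaris: 5
  Dendro_montana vs Glypto_gracilis: 11
  Ictero_vulgaris vs Glypto_gracilis: 11
The largest is 12, between Ao_nigra and Glypto_gracilis.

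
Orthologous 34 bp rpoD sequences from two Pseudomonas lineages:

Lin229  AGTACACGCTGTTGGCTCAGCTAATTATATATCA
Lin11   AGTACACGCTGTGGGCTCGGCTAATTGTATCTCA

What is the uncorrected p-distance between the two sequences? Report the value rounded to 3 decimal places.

0.118

The sequences differ at positions 13 (T/G), 19 (A/G), 27 (A/G), 31 (A/C).
There are 4 differences over 34 sites, so p = 4/34 = 0.118.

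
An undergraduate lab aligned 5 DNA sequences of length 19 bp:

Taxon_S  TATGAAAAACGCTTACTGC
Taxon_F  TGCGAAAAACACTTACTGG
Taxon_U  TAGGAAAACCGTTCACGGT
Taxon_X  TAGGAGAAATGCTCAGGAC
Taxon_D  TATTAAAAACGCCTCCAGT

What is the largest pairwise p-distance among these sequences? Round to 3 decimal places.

Pairwise Hamming distances:
  Taxon_S vs Taxon_F: 4
  Taxon_S vs Taxon_U: 6
  Taxon_S vs Taxon_X: 7
  Taxon_S vs Taxon_D: 5
  Taxon_F vs Taxon_U: 8
  Taxon_F vs Taxon_X: 10
  Taxon_F vs Taxon_D: 8
  Taxon_U vs Taxon_X: 7
  Taxon_U vs Taxon_D: 8
  Taxon_X vs Taxon_D: 11
The largest is 11 mismatches, between Taxon_X and Taxon_D; p = 11/19 = 0.579.

0.579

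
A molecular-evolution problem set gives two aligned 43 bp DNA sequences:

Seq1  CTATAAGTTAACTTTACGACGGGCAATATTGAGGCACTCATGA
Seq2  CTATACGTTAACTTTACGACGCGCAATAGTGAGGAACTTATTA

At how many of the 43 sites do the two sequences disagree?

6

Differing sites — 6:A/C; 22:G/C; 29:T/G; 35:C/A; 39:C/T; 42:G/T.
That gives 6 mismatches out of 43 aligned sites, so the Hamming distance is 6.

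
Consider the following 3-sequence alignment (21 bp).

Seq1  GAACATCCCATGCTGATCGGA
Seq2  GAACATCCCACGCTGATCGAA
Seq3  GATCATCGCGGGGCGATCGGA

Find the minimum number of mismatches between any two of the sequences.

2

Pairwise Hamming distances:
  Seq1 vs Seq2: 2
  Seq1 vs Seq3: 6
  Seq2 vs Seq3: 7
The smallest is 2, between Seq1 and Seq2.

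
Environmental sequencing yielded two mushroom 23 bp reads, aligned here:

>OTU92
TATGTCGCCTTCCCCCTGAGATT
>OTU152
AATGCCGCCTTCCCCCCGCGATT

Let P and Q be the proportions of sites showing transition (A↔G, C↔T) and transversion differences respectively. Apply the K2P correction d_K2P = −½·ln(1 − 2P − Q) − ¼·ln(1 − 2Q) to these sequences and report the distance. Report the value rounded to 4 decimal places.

Differing sites — 1:T/A (Tv); 5:T/C (Ti); 17:T/C (Ti); 19:A/C (Tv).
Of the 4 differences, 2 transitions and 2 transversions over 23 sites: P = 2/23 = 0.086957, Q = 2/23 = 0.086957.
d = −0.5·ln(0.739129) − 0.25·ln(0.826086) = −0.5·(-0.302283) − 0.25·(-0.191056) = 0.1989.

0.1989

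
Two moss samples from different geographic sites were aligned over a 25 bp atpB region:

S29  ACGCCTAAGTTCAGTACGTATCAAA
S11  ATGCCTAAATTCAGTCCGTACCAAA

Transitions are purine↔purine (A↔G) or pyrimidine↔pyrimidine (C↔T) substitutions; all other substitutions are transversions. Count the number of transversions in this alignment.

Differing sites — 2:C/T (Ti); 9:G/A (Ti); 16:A/C (Tv); 21:T/C (Ti).
Of the 4 differences, 3 transitions and 1 transversion, so the answer is 1.

1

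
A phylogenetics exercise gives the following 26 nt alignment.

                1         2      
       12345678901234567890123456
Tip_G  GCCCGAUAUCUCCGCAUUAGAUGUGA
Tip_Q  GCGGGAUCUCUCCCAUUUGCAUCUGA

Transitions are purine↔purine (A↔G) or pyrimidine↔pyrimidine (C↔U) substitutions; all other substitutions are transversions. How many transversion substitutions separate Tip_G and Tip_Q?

8

Mismatches occur at site 3 (C↔G, transversion), site 4 (C↔G, transversion), site 8 (A↔C, transversion), site 14 (G↔C, transversion), site 15 (C↔A, transversion), site 16 (A↔U, transversion), site 19 (A↔G, transition), site 20 (G↔C, transversion), site 23 (G↔C, transversion).
Of the 9 differences, 1 transition and 8 transversions, so the answer is 8.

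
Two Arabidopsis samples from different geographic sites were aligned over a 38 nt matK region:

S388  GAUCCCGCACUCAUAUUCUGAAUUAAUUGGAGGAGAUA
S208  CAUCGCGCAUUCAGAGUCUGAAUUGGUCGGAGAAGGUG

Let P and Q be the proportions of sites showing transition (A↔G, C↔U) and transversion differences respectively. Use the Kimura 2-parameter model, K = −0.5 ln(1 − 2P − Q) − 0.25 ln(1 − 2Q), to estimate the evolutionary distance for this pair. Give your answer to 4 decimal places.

Mismatches occur at site 1 (G→C, transversion), site 5 (C→G, transversion), site 10 (C→U, transition), site 14 (U→G, transversion), site 16 (U→G, transversion), site 25 (A→G, transition), site 26 (A→G, transition), site 28 (U→C, transition), site 33 (G→A, transition), site 36 (A→G, transition), site 38 (A→G, transition).
Of the 11 differences, 7 transitions and 4 transversions over 38 sites: P = 7/38 = 0.184211, Q = 4/38 = 0.105263.
d = −0.5·ln(0.526315) − 0.25·ln(0.789474) = −0.5·(-0.641855) − 0.25·(-0.236388) = 0.3800.

0.3800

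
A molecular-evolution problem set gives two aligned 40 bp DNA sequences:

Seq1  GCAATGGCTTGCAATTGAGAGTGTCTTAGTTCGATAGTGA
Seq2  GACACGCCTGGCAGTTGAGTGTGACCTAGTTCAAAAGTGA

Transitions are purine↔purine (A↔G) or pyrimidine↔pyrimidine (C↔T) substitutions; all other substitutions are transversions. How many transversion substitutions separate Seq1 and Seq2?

7

Differing sites — 2:C/A (Tv); 3:A/C (Tv); 5:T/C (Ti); 7:G/C (Tv); 10:T/G (Tv); 14:A/G (Ti); 20:A/T (Tv); 24:T/A (Tv); 26:T/C (Ti); 33:G/A (Ti); 35:T/A (Tv).
Of the 11 differences, 4 transitions and 7 transversions, so the answer is 7.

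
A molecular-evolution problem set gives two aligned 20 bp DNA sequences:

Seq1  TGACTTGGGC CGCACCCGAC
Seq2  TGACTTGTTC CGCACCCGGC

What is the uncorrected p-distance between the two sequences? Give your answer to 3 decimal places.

0.150

Mismatches occur at site 8 (G/T), site 9 (G/T), site 19 (A/G).
There are 3 differences over 20 sites, so p = 3/20 = 0.150.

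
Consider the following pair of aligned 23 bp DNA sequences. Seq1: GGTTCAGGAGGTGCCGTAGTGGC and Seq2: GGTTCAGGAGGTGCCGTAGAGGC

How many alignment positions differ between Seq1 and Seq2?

A single mismatch occurs at site 20 (T→A).
That gives 1 mismatch out of 23 aligned sites, so the Hamming distance is 1.

1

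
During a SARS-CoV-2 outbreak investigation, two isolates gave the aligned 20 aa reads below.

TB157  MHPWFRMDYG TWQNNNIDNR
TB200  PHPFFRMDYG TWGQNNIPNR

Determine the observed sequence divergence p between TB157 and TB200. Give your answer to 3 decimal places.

0.250

The sequences differ at positions 1 (M/P), 4 (W/F), 13 (Q/G), 14 (N/Q), 18 (D/P).
There are 5 differences over 20 sites, so p = 5/20 = 0.250.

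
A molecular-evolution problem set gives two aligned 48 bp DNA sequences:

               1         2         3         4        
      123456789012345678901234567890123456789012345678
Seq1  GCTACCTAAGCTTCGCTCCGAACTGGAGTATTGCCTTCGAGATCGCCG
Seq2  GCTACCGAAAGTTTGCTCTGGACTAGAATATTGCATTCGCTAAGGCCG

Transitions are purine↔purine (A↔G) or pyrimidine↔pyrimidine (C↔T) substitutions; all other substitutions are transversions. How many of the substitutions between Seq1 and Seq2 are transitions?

6

Differing sites — 7:T/G (Tv); 10:G/A (Ti); 11:C/G (Tv); 14:C/T (Ti); 19:C/T (Ti); 21:A/G (Ti); 25:G/A (Ti); 28:G/A (Ti); 35:C/A (Tv); 40:A/C (Tv); 41:G/T (Tv); 43:T/A (Tv); 44:C/G (Tv).
Of the 13 differences, 6 transitions and 7 transversions, so the answer is 6.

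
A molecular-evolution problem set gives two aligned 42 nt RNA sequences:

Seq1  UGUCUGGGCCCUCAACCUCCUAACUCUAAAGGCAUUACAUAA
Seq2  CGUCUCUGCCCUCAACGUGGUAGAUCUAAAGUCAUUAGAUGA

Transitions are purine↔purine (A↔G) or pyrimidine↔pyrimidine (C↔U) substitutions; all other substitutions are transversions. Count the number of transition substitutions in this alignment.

The sequences differ at positions 1 (U/C, transition), 6 (G/C, transversion), 7 (G/U, transversion), 17 (C/G, transversion), 19 (C/G, transversion), 20 (C/G, transversion), 23 (A/G, transition), 24 (C/A, transversion), 32 (G/U, transversion), 38 (C/G, transversion), 41 (A/G, transition).
Of the 11 differences, 3 transitions and 8 transversions, so the answer is 3.

3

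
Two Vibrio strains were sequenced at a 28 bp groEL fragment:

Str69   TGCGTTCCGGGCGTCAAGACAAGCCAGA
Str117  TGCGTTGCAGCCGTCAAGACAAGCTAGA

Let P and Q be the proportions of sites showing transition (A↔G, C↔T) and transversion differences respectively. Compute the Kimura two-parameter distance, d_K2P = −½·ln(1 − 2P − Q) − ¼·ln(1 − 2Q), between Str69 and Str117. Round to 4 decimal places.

The sequences differ at positions 7 (C/G, transversion), 9 (G/A, transition), 11 (G/C, transversion), 25 (C/T, transition).
Of the 4 differences, 2 transitions and 2 transversions over 28 sites: P = 2/28 = 0.071429, Q = 2/28 = 0.071429.
d = −0.5·ln(0.785713) − 0.25·ln(0.857142) = −0.5·(-0.241164) − 0.25·(-0.154152) = 0.1591.

0.1591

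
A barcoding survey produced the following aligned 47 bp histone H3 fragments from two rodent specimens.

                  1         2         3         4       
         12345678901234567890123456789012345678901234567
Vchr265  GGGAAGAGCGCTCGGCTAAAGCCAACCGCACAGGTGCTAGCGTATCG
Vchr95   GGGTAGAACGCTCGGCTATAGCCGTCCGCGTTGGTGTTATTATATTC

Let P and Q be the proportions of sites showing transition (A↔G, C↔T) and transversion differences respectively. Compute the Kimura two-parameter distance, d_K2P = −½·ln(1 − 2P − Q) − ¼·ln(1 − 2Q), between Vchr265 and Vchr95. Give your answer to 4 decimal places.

0.3893

Mismatches occur at site 4 (A↔T, transversion), site 8 (G↔A, transition), site 19 (A↔T, transversion), site 24 (A↔G, transition), site 25 (A↔T, transversion), site 30 (A↔G, transition), site 31 (C↔T, transition), site 32 (A↔T, transversion), site 37 (C↔T, transition), site 40 (G↔T, transversion), site 41 (C↔T, transition), site 42 (G↔A, transition), site 46 (C↔T, transition), site 47 (G↔C, transversion).
Of the 14 differences, 8 transitions and 6 transversions over 47 sites: P = 8/47 = 0.170213, Q = 6/47 = 0.127660.
d = −0.5·ln(0.531914) − 0.25·ln(0.744680) = −0.5·(-0.631273) − 0.25·(-0.294801) = 0.3893.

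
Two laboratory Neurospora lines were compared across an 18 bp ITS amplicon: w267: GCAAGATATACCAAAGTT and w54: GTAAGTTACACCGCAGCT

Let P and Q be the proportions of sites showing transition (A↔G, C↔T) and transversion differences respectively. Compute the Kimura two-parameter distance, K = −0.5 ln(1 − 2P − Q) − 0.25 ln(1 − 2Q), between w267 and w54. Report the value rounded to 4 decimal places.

0.4683

The sequences differ at positions 2 (C/T, transition), 6 (A/T, transversion), 9 (T/C, transition), 13 (A/G, transition), 14 (A/C, transversion), 17 (T/C, transition).
Of the 6 differences, 4 transitions and 2 transversions over 18 sites: P = 4/18 = 0.222222, Q = 2/18 = 0.111111.
d = −0.5·ln(0.444445) − 0.25·ln(0.777778) = −0.5·(-0.810929) − 0.25·(-0.251314) = 0.4683.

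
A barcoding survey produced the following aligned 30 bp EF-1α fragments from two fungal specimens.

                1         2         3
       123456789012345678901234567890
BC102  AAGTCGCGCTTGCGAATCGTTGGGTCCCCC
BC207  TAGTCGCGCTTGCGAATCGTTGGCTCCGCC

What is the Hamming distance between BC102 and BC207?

3

Mismatches occur at site 1 (A→T), site 24 (G→C), site 28 (C→G).
That gives 3 mismatches out of 30 aligned sites, so the Hamming distance is 3.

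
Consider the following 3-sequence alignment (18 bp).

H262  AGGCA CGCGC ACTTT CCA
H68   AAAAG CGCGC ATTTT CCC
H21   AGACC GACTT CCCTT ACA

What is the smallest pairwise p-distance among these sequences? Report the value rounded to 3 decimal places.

Pairwise Hamming distances:
  H262 vs H68: 6
  H262 vs H21: 9
  H68 vs H21: 12
The smallest is 6 mismatches, between H262 and H68; p = 6/18 = 0.333.

0.333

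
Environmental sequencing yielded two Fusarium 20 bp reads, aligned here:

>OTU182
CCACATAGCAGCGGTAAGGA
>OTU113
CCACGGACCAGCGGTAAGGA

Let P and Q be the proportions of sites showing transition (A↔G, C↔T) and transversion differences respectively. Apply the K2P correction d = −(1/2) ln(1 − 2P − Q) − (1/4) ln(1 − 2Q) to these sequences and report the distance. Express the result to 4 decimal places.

Mismatches occur at site 5 (A/G, transition), site 6 (T/G, transversion), site 8 (G/C, transversion).
Of the 3 differences, 1 transition and 2 transversions over 20 sites: P = 1/20 = 0.050000, Q = 2/20 = 0.100000.
d = −0.5·ln(0.800000) − 0.25·ln(0.800000) = −0.5·(-0.223144) − 0.25·(-0.223144) = 0.1674.

0.1674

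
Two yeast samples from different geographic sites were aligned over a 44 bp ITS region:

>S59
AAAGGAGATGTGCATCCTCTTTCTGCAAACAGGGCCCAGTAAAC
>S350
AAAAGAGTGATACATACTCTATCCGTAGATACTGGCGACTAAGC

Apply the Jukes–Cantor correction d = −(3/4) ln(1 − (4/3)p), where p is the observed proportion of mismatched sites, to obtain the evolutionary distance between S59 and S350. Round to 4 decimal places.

0.5429

Mismatches occur at site 4 (G→A), site 8 (A→T), site 9 (T→G), site 10 (G→A), site 12 (G→A), site 16 (C→A), site 21 (T→A), site 24 (T→C), site 26 (C→T), site 28 (A→G), site 30 (C→T), site 32 (G→C), site 33 (G→T), site 35 (C→G), site 37 (C→G), site 39 (G→C), site 43 (A→G).
p = 17/44 = 0.386364.
d = −0.75 · ln(1 − (4/3)·0.386364) = −0.75 · ln(0.484848) = −0.75 · (-0.723920) = 0.5429.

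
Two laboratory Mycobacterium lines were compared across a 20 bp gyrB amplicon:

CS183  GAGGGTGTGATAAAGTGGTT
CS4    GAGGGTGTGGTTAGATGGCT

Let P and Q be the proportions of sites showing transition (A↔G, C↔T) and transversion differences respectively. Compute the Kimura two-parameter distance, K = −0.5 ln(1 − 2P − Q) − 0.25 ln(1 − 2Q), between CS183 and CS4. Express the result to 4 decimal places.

0.3253

Mismatches occur at site 10 (A/G, transition), site 12 (A/T, transversion), site 14 (A/G, transition), site 15 (G/A, transition), site 19 (T/C, transition).
Of the 5 differences, 4 transitions and 1 transversion over 20 sites: P = 4/20 = 0.200000, Q = 1/20 = 0.050000.
d = −0.5·ln(0.550000) − 0.25·ln(0.900000) = −0.5·(-0.597837) − 0.25·(-0.105361) = 0.3253.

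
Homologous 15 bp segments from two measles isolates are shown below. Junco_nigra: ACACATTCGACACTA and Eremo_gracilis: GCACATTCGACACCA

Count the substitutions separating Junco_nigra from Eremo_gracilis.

2

Differing sites — 1:A/G; 14:T/C.
That gives 2 mismatches out of 15 aligned sites, so the Hamming distance is 2.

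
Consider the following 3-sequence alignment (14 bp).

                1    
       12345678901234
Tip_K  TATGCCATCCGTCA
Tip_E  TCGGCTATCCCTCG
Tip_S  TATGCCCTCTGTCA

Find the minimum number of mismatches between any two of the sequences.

Pairwise Hamming distances:
  Tip_K vs Tip_E: 5
  Tip_K vs Tip_S: 2
  Tip_E vs Tip_S: 7
The smallest is 2, between Tip_K and Tip_S.

2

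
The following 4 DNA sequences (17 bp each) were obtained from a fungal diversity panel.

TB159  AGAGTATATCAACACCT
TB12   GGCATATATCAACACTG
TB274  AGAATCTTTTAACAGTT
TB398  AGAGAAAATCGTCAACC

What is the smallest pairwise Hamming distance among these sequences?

5

Pairwise Hamming distances:
  TB159 vs TB12: 5
  TB159 vs TB274: 6
  TB159 vs TB398: 6
  TB12 vs TB274: 7
  TB12 vs TB398: 10
  TB274 vs TB398: 11
The smallest is 5, between TB159 and TB12.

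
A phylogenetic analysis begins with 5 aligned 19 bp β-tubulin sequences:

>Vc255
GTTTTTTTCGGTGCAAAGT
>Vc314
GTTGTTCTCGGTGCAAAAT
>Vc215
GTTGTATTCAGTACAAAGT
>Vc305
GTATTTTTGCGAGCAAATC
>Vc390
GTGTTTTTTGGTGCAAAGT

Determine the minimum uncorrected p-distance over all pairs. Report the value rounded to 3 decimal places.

0.105

Pairwise Hamming distances:
  Vc255 vs Vc314: 3
  Vc255 vs Vc215: 4
  Vc255 vs Vc305: 6
  Vc255 vs Vc390: 2
  Vc314 vs Vc215: 5
  Vc314 vs Vc305: 8
  Vc314 vs Vc390: 5
  Vc215 vs Vc305: 9
  Vc215 vs Vc390: 6
  Vc305 vs Vc390: 6
The smallest is 2 mismatches, between Vc255 and Vc390; p = 2/19 = 0.105.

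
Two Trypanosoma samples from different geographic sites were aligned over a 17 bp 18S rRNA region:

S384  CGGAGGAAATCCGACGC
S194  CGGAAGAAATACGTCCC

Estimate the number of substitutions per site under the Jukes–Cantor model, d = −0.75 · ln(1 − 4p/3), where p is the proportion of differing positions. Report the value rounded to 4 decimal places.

Differing sites — 5:G/A; 11:C/A; 14:A/T; 16:G/C.
p = 4/17 = 0.235294.
d = −0.75 · ln(1 − (4/3)·0.235294) = −0.75 · ln(0.686275) = −0.75 · (-0.376477) = 0.2824.

0.2824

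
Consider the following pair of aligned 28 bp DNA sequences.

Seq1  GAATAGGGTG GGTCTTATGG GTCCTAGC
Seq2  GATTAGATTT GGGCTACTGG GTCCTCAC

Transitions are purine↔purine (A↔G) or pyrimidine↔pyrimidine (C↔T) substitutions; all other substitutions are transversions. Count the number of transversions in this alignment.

The sequences differ at positions 3 (A/T, transversion), 7 (G/A, transition), 8 (G/T, transversion), 10 (G/T, transversion), 13 (T/G, transversion), 16 (T/A, transversion), 17 (A/C, transversion), 26 (A/C, transversion), 27 (G/A, transition).
Of the 9 differences, 2 transitions and 7 transversions, so the answer is 7.

7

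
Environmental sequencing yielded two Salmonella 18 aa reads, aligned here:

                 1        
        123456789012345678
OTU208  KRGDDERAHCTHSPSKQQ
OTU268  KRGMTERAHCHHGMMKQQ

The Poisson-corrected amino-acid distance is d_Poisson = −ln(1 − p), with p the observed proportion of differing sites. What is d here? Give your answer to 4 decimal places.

0.4055

Mismatches occur at site 4 (D/M), site 5 (D/T), site 11 (T/H), site 13 (S/G), site 14 (P/M), site 15 (S/M).
p = 6/18 = 0.333333.
d = −ln(1 − 0.333333) = −ln(0.666667) = 0.4055.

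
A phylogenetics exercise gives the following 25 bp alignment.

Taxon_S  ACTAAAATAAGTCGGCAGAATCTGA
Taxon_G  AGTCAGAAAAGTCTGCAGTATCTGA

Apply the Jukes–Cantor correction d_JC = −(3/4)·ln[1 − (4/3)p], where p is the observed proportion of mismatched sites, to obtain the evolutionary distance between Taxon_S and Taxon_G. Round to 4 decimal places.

Differing sites — 2:C/G; 4:A/C; 6:A/G; 8:T/A; 14:G/T; 19:A/T.
p = 6/25 = 0.240000.
d = −0.75 · ln(1 − (4/3)·0.240000) = −0.75 · ln(0.680000) = −0.75 · (-0.385662) = 0.2892.

0.2892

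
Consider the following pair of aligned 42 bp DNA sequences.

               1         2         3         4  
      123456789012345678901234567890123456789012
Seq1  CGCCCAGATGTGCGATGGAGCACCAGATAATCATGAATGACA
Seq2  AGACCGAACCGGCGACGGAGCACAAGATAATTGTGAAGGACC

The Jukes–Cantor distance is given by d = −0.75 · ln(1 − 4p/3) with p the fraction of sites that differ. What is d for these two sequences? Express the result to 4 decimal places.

0.3992

The sequences differ at positions 1 (C/A), 3 (C/A), 6 (A/G), 7 (G/A), 9 (T/C), 10 (G/C), 11 (T/G), 16 (T/C), 24 (C/A), 32 (C/T), 33 (A/G), 38 (T/G), 42 (A/C).
p = 13/42 = 0.309524.
d = −0.75 · ln(1 − (4/3)·0.309524) = −0.75 · ln(0.587301) = −0.75 · (-0.532218) = 0.3992.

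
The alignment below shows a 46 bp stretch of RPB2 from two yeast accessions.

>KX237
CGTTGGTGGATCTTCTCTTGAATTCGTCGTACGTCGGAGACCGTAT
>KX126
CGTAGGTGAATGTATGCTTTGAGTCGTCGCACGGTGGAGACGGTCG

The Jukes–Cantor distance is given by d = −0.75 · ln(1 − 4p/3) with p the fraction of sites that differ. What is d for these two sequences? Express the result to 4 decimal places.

0.4279

Mismatches occur at site 4 (T→A), site 9 (G→A), site 12 (C→G), site 14 (T→A), site 15 (C→T), site 16 (T→G), site 20 (G→T), site 21 (A→G), site 23 (T→G), site 30 (T→C), site 34 (T→G), site 35 (C→T), site 42 (C→G), site 45 (A→C), site 46 (T→G).
p = 15/46 = 0.326087.
d = −0.75 · ln(1 − (4/3)·0.326087) = −0.75 · ln(0.565217) = −0.75 · (-0.570546) = 0.4279.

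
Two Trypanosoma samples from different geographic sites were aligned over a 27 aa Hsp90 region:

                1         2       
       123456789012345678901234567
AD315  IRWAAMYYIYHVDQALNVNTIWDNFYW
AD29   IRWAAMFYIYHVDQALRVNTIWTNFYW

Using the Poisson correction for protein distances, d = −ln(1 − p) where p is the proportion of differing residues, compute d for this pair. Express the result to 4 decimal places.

Differing sites — 7:Y/F; 17:N/R; 23:D/T.
p = 3/27 = 0.111111.
d = −ln(1 − 0.111111) = −ln(0.888889) = 0.1178.

0.1178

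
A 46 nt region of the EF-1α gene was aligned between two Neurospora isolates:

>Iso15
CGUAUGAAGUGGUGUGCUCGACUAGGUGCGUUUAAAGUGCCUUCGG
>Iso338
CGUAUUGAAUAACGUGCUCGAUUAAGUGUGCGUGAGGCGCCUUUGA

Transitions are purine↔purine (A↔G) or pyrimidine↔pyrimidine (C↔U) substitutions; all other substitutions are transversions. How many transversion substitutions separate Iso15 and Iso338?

Differing sites — 6:G/U (Tv); 7:A/G (Ti); 9:G/A (Ti); 11:G/A (Ti); 12:G/A (Ti); 13:U/C (Ti); 22:C/U (Ti); 25:G/A (Ti); 29:C/U (Ti); 31:U/C (Ti); 32:U/G (Tv); 34:A/G (Ti); 36:A/G (Ti); 38:U/C (Ti); 44:C/U (Ti); 46:G/A (Ti).
Of the 16 differences, 14 transitions and 2 transversions, so the answer is 2.

2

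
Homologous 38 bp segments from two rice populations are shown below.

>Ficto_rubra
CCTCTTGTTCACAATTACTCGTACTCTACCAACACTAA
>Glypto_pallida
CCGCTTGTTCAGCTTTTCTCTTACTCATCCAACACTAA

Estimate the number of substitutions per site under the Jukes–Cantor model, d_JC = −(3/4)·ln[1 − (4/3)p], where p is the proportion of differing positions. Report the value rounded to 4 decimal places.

0.2471

The sequences differ at positions 3 (T/G), 12 (C/G), 13 (A/C), 14 (A/T), 17 (A/T), 21 (G/T), 27 (T/A), 28 (A/T).
p = 8/38 = 0.210526.
d = −0.75 · ln(1 − (4/3)·0.210526) = −0.75 · ln(0.719299) = −0.75 · (-0.329478) = 0.2471.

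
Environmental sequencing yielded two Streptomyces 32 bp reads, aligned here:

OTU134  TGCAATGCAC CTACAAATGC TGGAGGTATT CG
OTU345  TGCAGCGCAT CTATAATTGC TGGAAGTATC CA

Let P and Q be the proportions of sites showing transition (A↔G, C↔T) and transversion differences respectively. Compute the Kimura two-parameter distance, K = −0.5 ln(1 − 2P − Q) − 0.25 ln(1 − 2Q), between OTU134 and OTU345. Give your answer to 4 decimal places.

0.3324

Mismatches occur at site 5 (A/G, transition), site 6 (T/C, transition), site 10 (C/T, transition), site 14 (C/T, transition), site 17 (A/T, transversion), site 25 (G/A, transition), site 30 (T/C, transition), site 32 (G/A, transition).
Of the 8 differences, 7 transitions and 1 transversion over 32 sites: P = 7/32 = 0.218750, Q = 1/32 = 0.031250.
d = −0.5·ln(0.531250) − 0.25·ln(0.937500) = −0.5·(-0.632523) − 0.25·(-0.064539) = 0.3324.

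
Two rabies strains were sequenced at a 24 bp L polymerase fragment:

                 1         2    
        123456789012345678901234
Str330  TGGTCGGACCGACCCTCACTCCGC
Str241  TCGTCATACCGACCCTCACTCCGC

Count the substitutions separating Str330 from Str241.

Mismatches occur at site 2 (G/C), site 6 (G/A), site 7 (G/T).
That gives 3 mismatches out of 24 aligned sites, so the Hamming distance is 3.

3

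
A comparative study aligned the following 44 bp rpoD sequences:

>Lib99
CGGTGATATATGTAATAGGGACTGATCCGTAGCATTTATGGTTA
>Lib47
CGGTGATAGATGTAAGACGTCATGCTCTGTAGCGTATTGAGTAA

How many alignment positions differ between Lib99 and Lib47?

14

The sequences differ at positions 9 (T/G), 16 (T/G), 18 (G/C), 20 (G/T), 21 (A/C), 22 (C/A), 25 (A/C), 28 (C/T), 34 (A/G), 36 (T/A), 38 (A/T), 39 (T/G), 40 (G/A), 43 (T/A).
That gives 14 mismatches out of 44 aligned sites, so the Hamming distance is 14.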